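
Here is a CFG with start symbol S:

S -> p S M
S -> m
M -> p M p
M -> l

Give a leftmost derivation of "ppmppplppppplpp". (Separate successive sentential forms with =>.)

S => pSM => ppSMM => ppmMM => ppmpMpM => ppmppMppM => ppmpppMpppM => ppmppplpppM => ppmppplppppMp => ppmppplpppppMpp => ppmppplppppplpp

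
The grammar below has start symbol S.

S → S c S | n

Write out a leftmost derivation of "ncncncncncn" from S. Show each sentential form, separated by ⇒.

S ⇒ ScS ⇒ ScScS ⇒ ScScScS ⇒ ncScScS ⇒ ncncScS ⇒ ncncScScS ⇒ ncncncScS ⇒ ncncncScScS ⇒ ncncncncScS ⇒ ncncncncncS ⇒ ncncncncncn

S ⇒ ScS   [S → S c S]
ScS ⇒ ScScS   [S → S c S]
ScScS ⇒ ScScScS   [S → S c S]
ScScScS ⇒ ncScScS   [S → n]
ncScScS ⇒ ncncScS   [S → n]
ncncScS ⇒ ncncScScS   [S → S c S]
ncncScScS ⇒ ncncncScS   [S → n]
ncncncScS ⇒ ncncncScScS   [S → S c S]
ncncncScScS ⇒ ncncncncScS   [S → n]
ncncncncScS ⇒ ncncncncncS   [S → n]
ncncncncncS ⇒ ncncncncncn   [S → n]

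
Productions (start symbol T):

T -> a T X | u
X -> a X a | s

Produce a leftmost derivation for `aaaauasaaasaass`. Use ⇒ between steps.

T ⇒ aTX   [T -> a T X]
aTX ⇒ aaTXX   [T -> a T X]
aaTXX ⇒ aaaTXXX   [T -> a T X]
aaaTXXX ⇒ aaaaTXXXX   [T -> a T X]
aaaaTXXXX ⇒ aaaauXXXX   [T -> u]
aaaauXXXX ⇒ aaaauaXaXXX   [X -> a X a]
aaaauaXaXXX ⇒ aaaauasaXXX   [X -> s]
aaaauasaXXX ⇒ aaaauasaaXaXX   [X -> a X a]
aaaauasaaXaXX ⇒ aaaauasaaaXaaXX   [X -> a X a]
aaaauasaaaXaaXX ⇒ aaaauasaaasaaXX   [X -> s]
aaaauasaaasaaXX ⇒ aaaauasaaasaasX   [X -> s]
aaaauasaaasaasX ⇒ aaaauasaaasaass   [X -> s]

T ⇒ aTX ⇒ aaTXX ⇒ aaaTXXX ⇒ aaaaTXXXX ⇒ aaaauXXXX ⇒ aaaauaXaXXX ⇒ aaaauasaXXX ⇒ aaaauasaaXaXX ⇒ aaaauasaaaXaaXX ⇒ aaaauasaaasaaXX ⇒ aaaauasaaasaasX ⇒ aaaauasaaasaass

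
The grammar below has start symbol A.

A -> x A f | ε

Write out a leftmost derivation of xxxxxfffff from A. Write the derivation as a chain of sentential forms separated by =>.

A => xAf   [A -> x A f]
xAf => xxAff   [A -> x A f]
xxAff => xxxAfff   [A -> x A f]
xxxAfff => xxxxAffff   [A -> x A f]
xxxxAffff => xxxxxAfffff   [A -> x A f]
xxxxxAfffff => xxxxxfffff   [A -> ε]

A => xAf => xxAff => xxxAfff => xxxxAffff => xxxxxAfffff => xxxxxfffff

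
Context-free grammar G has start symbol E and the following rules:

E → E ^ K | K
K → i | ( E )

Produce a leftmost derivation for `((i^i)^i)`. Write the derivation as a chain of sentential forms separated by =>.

E=>K=>(E)=>(E^K)=>(K^K)=>((E)^K)=>((E^K)^K)=>((K^K)^K)=>((i^K)^K)=>((i^i)^K)=>((i^i)^i)

E => K   [E → K]
K => (E)   [K → ( E )]
(E) => (E^K)   [E → E ^ K]
(E^K) => (K^K)   [E → K]
(K^K) => ((E)^K)   [K → ( E )]
((E)^K) => ((E^K)^K)   [E → E ^ K]
((E^K)^K) => ((K^K)^K)   [E → K]
((K^K)^K) => ((i^K)^K)   [K → i]
((i^K)^K) => ((i^i)^K)   [K → i]
((i^i)^K) => ((i^i)^i)   [K → i]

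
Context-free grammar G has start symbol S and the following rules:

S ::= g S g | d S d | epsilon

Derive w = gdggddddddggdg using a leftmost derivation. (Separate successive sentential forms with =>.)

S=>gSg=>gdSdg=>gdgSgdg=>gdggSggdg=>gdggdSdggdg=>gdggddSddggdg=>gdggdddSdddggdg=>gdggddddddggdg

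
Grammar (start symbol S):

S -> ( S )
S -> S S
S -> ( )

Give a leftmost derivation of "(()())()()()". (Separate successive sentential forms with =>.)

S => SS   [S -> S S]
SS => SSS   [S -> S S]
SSS => SSSS   [S -> S S]
SSSS => (S)SSS   [S -> ( S )]
(S)SSS => (SS)SSS   [S -> S S]
(SS)SSS => (()S)SSS   [S -> ( )]
(()S)SSS => (()())SSS   [S -> ( )]
(()())SSS => (()())()SS   [S -> ( )]
(()())()SS => (()())()()S   [S -> ( )]
(()())()()S => (()())()()()   [S -> ( )]

S => SS => SSS => SSSS => (S)SSS => (SS)SSS => (()S)SSS => (()())SSS => (()())()SS => (()())()()S => (()())()()()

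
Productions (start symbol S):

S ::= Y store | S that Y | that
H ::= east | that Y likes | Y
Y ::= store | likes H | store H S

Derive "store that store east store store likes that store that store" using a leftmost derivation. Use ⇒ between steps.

S ⇒ S that Y ⇒ Y store that Y ⇒ store H S store that Y ⇒ store that Y likes S store that Y ⇒ store that store H S likes S store that Y ⇒ store that store east S likes S store that Y ⇒ store that store east Y store likes S store that Y ⇒ store that store east store store likes S store that Y ⇒ store that store east store store likes that store that Y ⇒ store that store east store store likes that store that store

S ⇒ S that Y   [S ::= S that Y]
S that Y ⇒ Y store that Y   [S ::= Y store]
Y store that Y ⇒ store H S store that Y   [Y ::= store H S]
store H S store that Y ⇒ store that Y likes S store that Y   [H ::= that Y likes]
store that Y likes S store that Y ⇒ store that store H S likes S store that Y   [Y ::= store H S]
store that store H S likes S store that Y ⇒ store that store east S likes S store that Y   [H ::= east]
store that store east S likes S store that Y ⇒ store that store east Y store likes S store that Y   [S ::= Y store]
store that store east Y store likes S store that Y ⇒ store that store east store store likes S store that Y   [Y ::= store]
store that store east store store likes S store that Y ⇒ store that store east store store likes that store that Y   [S ::= that]
store that store east store store likes that store that Y ⇒ store that store east store store likes that store that store   [Y ::= store]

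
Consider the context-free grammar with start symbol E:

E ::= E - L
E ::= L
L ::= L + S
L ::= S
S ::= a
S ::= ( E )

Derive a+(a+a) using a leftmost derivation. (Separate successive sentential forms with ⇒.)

E ⇒ L   [E ::= L]
L ⇒ L+S   [L ::= L + S]
L+S ⇒ S+S   [L ::= S]
S+S ⇒ a+S   [S ::= a]
a+S ⇒ a+(E)   [S ::= ( E )]
a+(E) ⇒ a+(L)   [E ::= L]
a+(L) ⇒ a+(L+S)   [L ::= L + S]
a+(L+S) ⇒ a+(S+S)   [L ::= S]
a+(S+S) ⇒ a+(a+S)   [S ::= a]
a+(a+S) ⇒ a+(a+a)   [S ::= a]

E ⇒ L ⇒ L+S ⇒ S+S ⇒ a+S ⇒ a+(E) ⇒ a+(L) ⇒ a+(L+S) ⇒ a+(S+S) ⇒ a+(a+S) ⇒ a+(a+a)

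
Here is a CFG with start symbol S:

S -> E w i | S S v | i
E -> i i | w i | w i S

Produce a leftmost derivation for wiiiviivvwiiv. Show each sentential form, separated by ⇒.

S ⇒ SSv ⇒ EwiSv ⇒ wiSwiSv ⇒ wiSSvwiSv ⇒ wiSSvSvwiSv ⇒ wiiSvSvwiSv ⇒ wiiivSvwiSv ⇒ wiiivSSvvwiSv ⇒ wiiiviSvvwiSv ⇒ wiiiviivvwiSv ⇒ wiiiviivvwiiv

S ⇒ SSv   [S -> S S v]
SSv ⇒ EwiSv   [S -> E w i]
EwiSv ⇒ wiSwiSv   [E -> w i S]
wiSwiSv ⇒ wiSSvwiSv   [S -> S S v]
wiSSvwiSv ⇒ wiSSvSvwiSv   [S -> S S v]
wiSSvSvwiSv ⇒ wiiSvSvwiSv   [S -> i]
wiiSvSvwiSv ⇒ wiiivSvwiSv   [S -> i]
wiiivSvwiSv ⇒ wiiivSSvvwiSv   [S -> S S v]
wiiivSSvvwiSv ⇒ wiiiviSvvwiSv   [S -> i]
wiiiviSvvwiSv ⇒ wiiiviivvwiSv   [S -> i]
wiiiviivvwiSv ⇒ wiiiviivvwiiv   [S -> i]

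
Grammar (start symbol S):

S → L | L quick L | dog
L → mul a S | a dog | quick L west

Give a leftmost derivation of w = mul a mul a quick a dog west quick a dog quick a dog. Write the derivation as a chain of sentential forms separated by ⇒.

S ⇒ L quick L ⇒ mul a S quick L ⇒ mul a L quick L quick L ⇒ mul a mul a S quick L quick L ⇒ mul a mul a L quick L quick L ⇒ mul a mul a quick L west quick L quick L ⇒ mul a mul a quick a dog west quick L quick L ⇒ mul a mul a quick a dog west quick a dog quick L ⇒ mul a mul a quick a dog west quick a dog quick a dog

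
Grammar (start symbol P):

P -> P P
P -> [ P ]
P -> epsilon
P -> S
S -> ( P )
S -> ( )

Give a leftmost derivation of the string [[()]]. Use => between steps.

P => [P]   [P -> [ P ]]
[P] => [[P]]   [P -> [ P ]]
[[P]] => [[S]]   [P -> S]
[[S]] => [[()]]   [S -> ( )]

P => [P] => [[P]] => [[S]] => [[()]]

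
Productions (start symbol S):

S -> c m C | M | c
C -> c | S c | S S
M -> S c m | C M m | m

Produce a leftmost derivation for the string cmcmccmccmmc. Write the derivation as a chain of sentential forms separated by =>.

S => cmC   [S -> c m C]
cmC => cmSc   [C -> S c]
cmSc => cmMc   [S -> M]
cmMc => cmCMmc   [M -> C M m]
cmCMmc => cmScMmc   [C -> S c]
cmScMmc => cmcmCcMmc   [S -> c m C]
cmcmCcMmc => cmcmSScMmc   [C -> S S]
cmcmSScMmc => cmcmMScMmc   [S -> M]
cmcmMScMmc => cmcmScmScMmc   [M -> S c m]
cmcmScmScMmc => cmcmccmScMmc   [S -> c]
cmcmccmScMmc => cmcmccmccMmc   [S -> c]
cmcmccmccMmc => cmcmccmccmmc   [M -> m]

S => cmC => cmSc => cmMc => cmCMmc => cmScMmc => cmcmCcMmc => cmcmSScMmc => cmcmMScMmc => cmcmScmScMmc => cmcmccmScMmc => cmcmccmccMmc => cmcmccmccmmc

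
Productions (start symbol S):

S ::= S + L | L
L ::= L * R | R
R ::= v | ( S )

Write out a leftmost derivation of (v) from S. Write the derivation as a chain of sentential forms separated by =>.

S => L => R => (S) => (L) => (R) => (v)

S => L   [S ::= L]
L => R   [L ::= R]
R => (S)   [R ::= ( S )]
(S) => (L)   [S ::= L]
(L) => (R)   [L ::= R]
(R) => (v)   [R ::= v]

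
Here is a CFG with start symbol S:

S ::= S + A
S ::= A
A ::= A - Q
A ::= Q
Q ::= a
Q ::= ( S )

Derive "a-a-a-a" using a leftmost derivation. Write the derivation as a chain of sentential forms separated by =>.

S => A => A-Q => A-Q-Q => A-Q-Q-Q => Q-Q-Q-Q => a-Q-Q-Q => a-a-Q-Q => a-a-a-Q => a-a-a-a

S => A   [S ::= A]
A => A-Q   [A ::= A - Q]
A-Q => A-Q-Q   [A ::= A - Q]
A-Q-Q => A-Q-Q-Q   [A ::= A - Q]
A-Q-Q-Q => Q-Q-Q-Q   [A ::= Q]
Q-Q-Q-Q => a-Q-Q-Q   [Q ::= a]
a-Q-Q-Q => a-a-Q-Q   [Q ::= a]
a-a-Q-Q => a-a-a-Q   [Q ::= a]
a-a-a-Q => a-a-a-a   [Q ::= a]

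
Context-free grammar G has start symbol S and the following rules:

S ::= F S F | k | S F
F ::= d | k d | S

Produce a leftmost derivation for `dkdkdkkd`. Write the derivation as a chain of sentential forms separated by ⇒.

S⇒FSF⇒SSF⇒FSFSF⇒SSFSF⇒FSFSFSF⇒dSFSFSF⇒dkFSFSF⇒dkdSFSF⇒dkdkFSF⇒dkdkdSF⇒dkdkdkF⇒dkdkdkkd

S ⇒ FSF   [S ::= F S F]
FSF ⇒ SSF   [F ::= S]
SSF ⇒ FSFSF   [S ::= F S F]
FSFSF ⇒ SSFSF   [F ::= S]
SSFSF ⇒ FSFSFSF   [S ::= F S F]
FSFSFSF ⇒ dSFSFSF   [F ::= d]
dSFSFSF ⇒ dkFSFSF   [S ::= k]
dkFSFSF ⇒ dkdSFSF   [F ::= d]
dkdSFSF ⇒ dkdkFSF   [S ::= k]
dkdkFSF ⇒ dkdkdSF   [F ::= d]
dkdkdSF ⇒ dkdkdkF   [S ::= k]
dkdkdkF ⇒ dkdkdkkd   [F ::= k d]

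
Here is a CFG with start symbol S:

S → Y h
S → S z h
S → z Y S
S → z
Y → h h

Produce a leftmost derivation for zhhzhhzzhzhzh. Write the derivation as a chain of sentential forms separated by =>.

S => Szh   [S → S z h]
Szh => zYSzh   [S → z Y S]
zYSzh => zhhSzh   [Y → h h]
zhhSzh => zhhzYSzh   [S → z Y S]
zhhzYSzh => zhhzhhSzh   [Y → h h]
zhhzhhSzh => zhhzhhSzhzh   [S → S z h]
zhhzhhSzhzh => zhhzhhSzhzhzh   [S → S z h]
zhhzhhSzhzhzh => zhhzhhzzhzhzh   [S → z]

S => Szh => zYSzh => zhhSzh => zhhzYSzh => zhhzhhSzh => zhhzhhSzhzh => zhhzhhSzhzhzh => zhhzhhzzhzhzh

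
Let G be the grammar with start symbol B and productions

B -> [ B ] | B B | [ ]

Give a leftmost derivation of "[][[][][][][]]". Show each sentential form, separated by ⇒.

B ⇒ BB   [B -> B B]
BB ⇒ []B   [B -> [ ]]
[]B ⇒ [][B]   [B -> [ B ]]
[][B] ⇒ [][BB]   [B -> B B]
[][BB] ⇒ [][BBB]   [B -> B B]
[][BBB] ⇒ [][BBBB]   [B -> B B]
[][BBBB] ⇒ [][[]BBB]   [B -> [ ]]
[][[]BBB] ⇒ [][[]BBBB]   [B -> B B]
[][[]BBBB] ⇒ [][[][]BBB]   [B -> [ ]]
[][[][]BBB] ⇒ [][[][][]BB]   [B -> [ ]]
[][[][][]BB] ⇒ [][[][][][]B]   [B -> [ ]]
[][[][][][]B] ⇒ [][[][][][][]]   [B -> [ ]]

B ⇒ BB ⇒ []B ⇒ [][B] ⇒ [][BB] ⇒ [][BBB] ⇒ [][BBBB] ⇒ [][[]BBB] ⇒ [][[]BBBB] ⇒ [][[][]BBB] ⇒ [][[][][]BB] ⇒ [][[][][][]B] ⇒ [][[][][][][]]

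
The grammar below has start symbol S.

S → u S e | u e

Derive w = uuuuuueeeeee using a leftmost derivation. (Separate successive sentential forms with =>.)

S => uSe => uuSee => uuuSeee => uuuuSeeee => uuuuuSeeeee => uuuuuueeeeee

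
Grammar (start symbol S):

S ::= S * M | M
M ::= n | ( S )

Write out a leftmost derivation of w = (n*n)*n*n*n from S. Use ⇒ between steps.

S⇒S*M⇒S*M*M⇒S*M*M*M⇒M*M*M*M⇒(S)*M*M*M⇒(S*M)*M*M*M⇒(M*M)*M*M*M⇒(n*M)*M*M*M⇒(n*n)*M*M*M⇒(n*n)*n*M*M⇒(n*n)*n*n*M⇒(n*n)*n*n*n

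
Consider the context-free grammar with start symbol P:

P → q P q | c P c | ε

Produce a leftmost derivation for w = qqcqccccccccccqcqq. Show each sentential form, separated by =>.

P=>qPq=>qqPqq=>qqcPcqq=>qqcqPqcqq=>qqcqcPcqcqq=>qqcqccPccqcqq=>qqcqcccPcccqcqq=>qqcqccccPccccqcqq=>qqcqcccccPcccccqcqq=>qqcqccccccccccqcqq

P => qPq   [P → q P q]
qPq => qqPqq   [P → q P q]
qqPqq => qqcPcqq   [P → c P c]
qqcPcqq => qqcqPqcqq   [P → q P q]
qqcqPqcqq => qqcqcPcqcqq   [P → c P c]
qqcqcPcqcqq => qqcqccPccqcqq   [P → c P c]
qqcqccPccqcqq => qqcqcccPcccqcqq   [P → c P c]
qqcqcccPcccqcqq => qqcqccccPccccqcqq   [P → c P c]
qqcqccccPccccqcqq => qqcqcccccPcccccqcqq   [P → c P c]
qqcqcccccPcccccqcqq => qqcqccccccccccqcqq   [P → ε]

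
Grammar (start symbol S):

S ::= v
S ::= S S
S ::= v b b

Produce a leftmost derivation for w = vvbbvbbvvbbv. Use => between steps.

S => SS   [S ::= S S]
SS => SSS   [S ::= S S]
SSS => vSS   [S ::= v]
vSS => vSSS   [S ::= S S]
vSSS => vvbbSS   [S ::= v b b]
vvbbSS => vvbbSSS   [S ::= S S]
vvbbSSS => vvbbSSSS   [S ::= S S]
vvbbSSSS => vvbbvbbSSS   [S ::= v b b]
vvbbvbbSSS => vvbbvbbvSS   [S ::= v]
vvbbvbbvSS => vvbbvbbvvbbS   [S ::= v b b]
vvbbvbbvvbbS => vvbbvbbvvbbv   [S ::= v]

S => SS => SSS => vSS => vSSS => vvbbSS => vvbbSSS => vvbbSSSS => vvbbvbbSSS => vvbbvbbvSS => vvbbvbbvvbbS => vvbbvbbvvbbv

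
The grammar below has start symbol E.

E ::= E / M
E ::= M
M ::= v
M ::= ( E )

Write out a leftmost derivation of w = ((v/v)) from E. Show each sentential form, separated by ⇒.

E ⇒ M   [E ::= M]
M ⇒ (E)   [M ::= ( E )]
(E) ⇒ (M)   [E ::= M]
(M) ⇒ ((E))   [M ::= ( E )]
((E)) ⇒ ((E/M))   [E ::= E / M]
((E/M)) ⇒ ((M/M))   [E ::= M]
((M/M)) ⇒ ((v/M))   [M ::= v]
((v/M)) ⇒ ((v/v))   [M ::= v]

E ⇒ M ⇒ (E) ⇒ (M) ⇒ ((E)) ⇒ ((E/M)) ⇒ ((M/M)) ⇒ ((v/M)) ⇒ ((v/v))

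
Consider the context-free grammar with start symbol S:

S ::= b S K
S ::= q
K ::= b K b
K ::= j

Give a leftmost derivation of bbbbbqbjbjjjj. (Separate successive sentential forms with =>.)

S => bSK => bbSKK => bbbSKKK => bbbbSKKKK => bbbbbSKKKKK => bbbbbqKKKKK => bbbbbqbKbKKKK => bbbbbqbjbKKKK => bbbbbqbjbjKKK => bbbbbqbjbjjKK => bbbbbqbjbjjjK => bbbbbqbjbjjjj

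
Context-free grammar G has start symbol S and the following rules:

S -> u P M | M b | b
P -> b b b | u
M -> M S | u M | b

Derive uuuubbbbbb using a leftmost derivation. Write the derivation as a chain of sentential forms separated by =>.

S => Mb => uMb => uMSb => uMSSb => uuMSSb => uuMSSSb => uuuMSSSb => uuuMSSSSb => uuuuMSSSSb => uuuubSSSSb => uuuubbSSSb => uuuubbbSSb => uuuubbbbSb => uuuubbbbbb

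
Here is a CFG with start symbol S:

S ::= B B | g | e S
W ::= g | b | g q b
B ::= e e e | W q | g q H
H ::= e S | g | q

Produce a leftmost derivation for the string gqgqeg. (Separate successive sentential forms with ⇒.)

S ⇒ BB ⇒ WqB ⇒ gqB ⇒ gqgqH ⇒ gqgqeS ⇒ gqgqeg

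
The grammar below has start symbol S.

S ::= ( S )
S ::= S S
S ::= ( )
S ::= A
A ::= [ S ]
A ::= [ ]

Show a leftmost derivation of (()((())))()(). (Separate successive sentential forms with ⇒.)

S ⇒ SS ⇒ SSS ⇒ (S)SS ⇒ (SS)SS ⇒ (()S)SS ⇒ (()(S))SS ⇒ (()((S)))SS ⇒ (()((())))SS ⇒ (()((())))()S ⇒ (()((())))()()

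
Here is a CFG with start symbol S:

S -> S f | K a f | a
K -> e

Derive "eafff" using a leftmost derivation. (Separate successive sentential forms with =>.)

S => Sf => Sff => Kafff => eafff

S => Sf   [S -> S f]
Sf => Sff   [S -> S f]
Sff => Kafff   [S -> K a f]
Kafff => eafff   [K -> e]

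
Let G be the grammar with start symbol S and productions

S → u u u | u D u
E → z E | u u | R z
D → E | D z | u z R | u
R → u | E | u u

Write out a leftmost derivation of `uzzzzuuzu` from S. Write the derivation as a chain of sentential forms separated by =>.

S => uDu => uEu => uzEu => uzzEu => uzzRzu => uzzEzu => uzzzEzu => uzzzzEzu => uzzzzuuzu

S => uDu   [S → u D u]
uDu => uEu   [D → E]
uEu => uzEu   [E → z E]
uzEu => uzzEu   [E → z E]
uzzEu => uzzRzu   [E → R z]
uzzRzu => uzzEzu   [R → E]
uzzEzu => uzzzEzu   [E → z E]
uzzzEzu => uzzzzEzu   [E → z E]
uzzzzEzu => uzzzzuuzu   [E → u u]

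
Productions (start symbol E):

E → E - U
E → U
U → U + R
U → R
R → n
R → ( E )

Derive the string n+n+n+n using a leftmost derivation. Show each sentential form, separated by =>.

E => U => U+R => U+R+R => U+R+R+R => R+R+R+R => n+R+R+R => n+n+R+R => n+n+n+R => n+n+n+n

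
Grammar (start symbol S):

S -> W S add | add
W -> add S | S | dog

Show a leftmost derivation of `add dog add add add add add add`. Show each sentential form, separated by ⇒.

S ⇒ W S add   [S -> W S add]
W S add ⇒ add S S add   [W -> add S]
add S S add ⇒ add W S add S add   [S -> W S add]
add W S add S add ⇒ add S S add S add   [W -> S]
add S S add S add ⇒ add W S add S add S add   [S -> W S add]
add W S add S add S add ⇒ add dog S add S add S add   [W -> dog]
add dog S add S add S add ⇒ add dog add add S add S add   [S -> add]
add dog add add S add S add ⇒ add dog add add add add S add   [S -> add]
add dog add add add add S add ⇒ add dog add add add add add add   [S -> add]

S ⇒ W S add ⇒ add S S add ⇒ add W S add S add ⇒ add S S add S add ⇒ add W S add S add S add ⇒ add dog S add S add S add ⇒ add dog add add S add S add ⇒ add dog add add add add S add ⇒ add dog add add add add add add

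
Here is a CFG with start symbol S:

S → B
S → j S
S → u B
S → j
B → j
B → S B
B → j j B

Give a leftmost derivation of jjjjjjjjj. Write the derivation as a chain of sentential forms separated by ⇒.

S⇒B⇒SB⇒jSB⇒jjSB⇒jjjSB⇒jjjBB⇒jjjjjBB⇒jjjjjjjBB⇒jjjjjjjjB⇒jjjjjjjjj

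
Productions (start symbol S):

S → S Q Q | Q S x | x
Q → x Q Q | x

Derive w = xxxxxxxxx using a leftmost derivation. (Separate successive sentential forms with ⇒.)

S⇒SQQ⇒QSxQQ⇒xQQSxQQ⇒xxQQQSxQQ⇒xxxQQSxQQ⇒xxxxQSxQQ⇒xxxxxSxQQ⇒xxxxxxxQQ⇒xxxxxxxxQ⇒xxxxxxxxx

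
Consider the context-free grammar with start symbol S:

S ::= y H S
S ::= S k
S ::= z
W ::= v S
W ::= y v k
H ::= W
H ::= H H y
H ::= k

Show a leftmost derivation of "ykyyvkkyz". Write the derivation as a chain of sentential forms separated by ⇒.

S ⇒ yHS   [S ::= y H S]
yHS ⇒ ykS   [H ::= k]
ykS ⇒ ykyHS   [S ::= y H S]
ykyHS ⇒ ykyHHyS   [H ::= H H y]
ykyHHyS ⇒ ykyWHyS   [H ::= W]
ykyWHyS ⇒ ykyyvkHyS   [W ::= y v k]
ykyyvkHyS ⇒ ykyyvkkyS   [H ::= k]
ykyyvkkyS ⇒ ykyyvkkyz   [S ::= z]

S ⇒ yHS ⇒ ykS ⇒ ykyHS ⇒ ykyHHyS ⇒ ykyWHyS ⇒ ykyyvkHyS ⇒ ykyyvkkyS ⇒ ykyyvkkyz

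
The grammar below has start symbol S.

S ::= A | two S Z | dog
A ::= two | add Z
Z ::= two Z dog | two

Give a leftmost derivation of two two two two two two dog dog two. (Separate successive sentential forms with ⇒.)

S ⇒ two S Z   [S ::= two S Z]
two S Z ⇒ two two S Z Z   [S ::= two S Z]
two two S Z Z ⇒ two two A Z Z   [S ::= A]
two two A Z Z ⇒ two two two Z Z   [A ::= two]
two two two Z Z ⇒ two two two two Z dog Z   [Z ::= two Z dog]
two two two two Z dog Z ⇒ two two two two two Z dog dog Z   [Z ::= two Z dog]
two two two two two Z dog dog Z ⇒ two two two two two two dog dog Z   [Z ::= two]
two two two two two two dog dog Z ⇒ two two two two two two dog dog two   [Z ::= two]

S ⇒ two S Z ⇒ two two S Z Z ⇒ two two A Z Z ⇒ two two two Z Z ⇒ two two two two Z dog Z ⇒ two two two two two Z dog dog Z ⇒ two two two two two two dog dog Z ⇒ two two two two two two dog dog two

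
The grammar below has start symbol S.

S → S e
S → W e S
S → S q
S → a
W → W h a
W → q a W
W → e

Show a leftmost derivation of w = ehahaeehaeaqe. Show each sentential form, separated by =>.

S => Se   [S → S e]
Se => WeSe   [S → W e S]
WeSe => WhaeSe   [W → W h a]
WhaeSe => WhahaeSe   [W → W h a]
WhahaeSe => ehahaeSe   [W → e]
ehahaeSe => ehahaeWeSe   [S → W e S]
ehahaeWeSe => ehahaeWhaeSe   [W → W h a]
ehahaeWhaeSe => ehahaeehaeSe   [W → e]
ehahaeehaeSe => ehahaeehaeSqe   [S → S q]
ehahaeehaeSqe => ehahaeehaeaqe   [S → a]

S => Se => WeSe => WhaeSe => WhahaeSe => ehahaeSe => ehahaeWeSe => ehahaeWhaeSe => ehahaeehaeSe => ehahaeehaeSqe => ehahaeehaeaqe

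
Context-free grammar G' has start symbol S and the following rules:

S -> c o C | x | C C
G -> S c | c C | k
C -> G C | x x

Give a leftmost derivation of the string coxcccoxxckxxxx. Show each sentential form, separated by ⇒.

S ⇒ coC ⇒ coGC ⇒ coScC ⇒ coxcC ⇒ coxcGC ⇒ coxccCC ⇒ coxccGCC ⇒ coxccScCC ⇒ coxcccoCcCC ⇒ coxcccoxxcCC ⇒ coxcccoxxcGCC ⇒ coxcccoxxckCC ⇒ coxcccoxxckxxC ⇒ coxcccoxxckxxxx

S ⇒ coC   [S -> c o C]
coC ⇒ coGC   [C -> G C]
coGC ⇒ coScC   [G -> S c]
coScC ⇒ coxcC   [S -> x]
coxcC ⇒ coxcGC   [C -> G C]
coxcGC ⇒ coxccCC   [G -> c C]
coxccCC ⇒ coxccGCC   [C -> G C]
coxccGCC ⇒ coxccScCC   [G -> S c]
coxccScCC ⇒ coxcccoCcCC   [S -> c o C]
coxcccoCcCC ⇒ coxcccoxxcCC   [C -> x x]
coxcccoxxcCC ⇒ coxcccoxxcGCC   [C -> G C]
coxcccoxxcGCC ⇒ coxcccoxxckCC   [G -> k]
coxcccoxxckCC ⇒ coxcccoxxckxxC   [C -> x x]
coxcccoxxckxxC ⇒ coxcccoxxckxxxx   [C -> x x]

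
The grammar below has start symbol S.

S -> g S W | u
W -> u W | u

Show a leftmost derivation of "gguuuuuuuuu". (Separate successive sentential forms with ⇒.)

S ⇒ gSW ⇒ ggSWW ⇒ gguWW ⇒ gguuWW ⇒ gguuuWW ⇒ gguuuuWW ⇒ gguuuuuWW ⇒ gguuuuuuWW ⇒ gguuuuuuuWW ⇒ gguuuuuuuuW ⇒ gguuuuuuuuu

S ⇒ gSW   [S -> g S W]
gSW ⇒ ggSWW   [S -> g S W]
ggSWW ⇒ gguWW   [S -> u]
gguWW ⇒ gguuWW   [W -> u W]
gguuWW ⇒ gguuuWW   [W -> u W]
gguuuWW ⇒ gguuuuWW   [W -> u W]
gguuuuWW ⇒ gguuuuuWW   [W -> u W]
gguuuuuWW ⇒ gguuuuuuWW   [W -> u W]
gguuuuuuWW ⇒ gguuuuuuuWW   [W -> u W]
gguuuuuuuWW ⇒ gguuuuuuuuW   [W -> u]
gguuuuuuuuW ⇒ gguuuuuuuuu   [W -> u]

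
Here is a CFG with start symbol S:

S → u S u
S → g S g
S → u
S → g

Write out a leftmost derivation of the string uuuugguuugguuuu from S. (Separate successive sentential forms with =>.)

S=>uSu=>uuSuu=>uuuSuuu=>uuuuSuuuu=>uuuugSguuuu=>uuuuggSgguuuu=>uuuugguSugguuuu=>uuuugguuugguuuu

S => uSu   [S → u S u]
uSu => uuSuu   [S → u S u]
uuSuu => uuuSuuu   [S → u S u]
uuuSuuu => uuuuSuuuu   [S → u S u]
uuuuSuuuu => uuuugSguuuu   [S → g S g]
uuuugSguuuu => uuuuggSgguuuu   [S → g S g]
uuuuggSgguuuu => uuuugguSugguuuu   [S → u S u]
uuuugguSugguuuu => uuuugguuugguuuu   [S → u]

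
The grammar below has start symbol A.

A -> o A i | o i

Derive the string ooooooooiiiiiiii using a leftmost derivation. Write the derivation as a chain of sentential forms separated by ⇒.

A ⇒ oAi   [A -> o A i]
oAi ⇒ ooAii   [A -> o A i]
ooAii ⇒ oooAiii   [A -> o A i]
oooAiii ⇒ ooooAiiii   [A -> o A i]
ooooAiiii ⇒ oooooAiiiii   [A -> o A i]
oooooAiiiii ⇒ ooooooAiiiiii   [A -> o A i]
ooooooAiiiiii ⇒ oooooooAiiiiiii   [A -> o A i]
oooooooAiiiiiii ⇒ ooooooooiiiiiiii   [A -> o i]

A⇒oAi⇒ooAii⇒oooAiii⇒ooooAiiii⇒oooooAiiiii⇒ooooooAiiiiii⇒oooooooAiiiiiii⇒ooooooooiiiiiiii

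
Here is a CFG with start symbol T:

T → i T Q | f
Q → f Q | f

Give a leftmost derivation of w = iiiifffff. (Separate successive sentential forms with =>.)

T=>iTQ=>iiTQQ=>iiiTQQQ=>iiiiTQQQQ=>iiiifQQQQ=>iiiiffQQQ=>iiiifffQQ=>iiiiffffQ=>iiiifffff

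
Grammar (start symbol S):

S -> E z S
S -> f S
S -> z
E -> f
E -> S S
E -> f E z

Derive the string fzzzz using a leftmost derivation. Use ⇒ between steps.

S ⇒ EzS ⇒ SSzS ⇒ fSSzS ⇒ fzSzS ⇒ fzzzS ⇒ fzzzz

S ⇒ EzS   [S -> E z S]
EzS ⇒ SSzS   [E -> S S]
SSzS ⇒ fSSzS   [S -> f S]
fSSzS ⇒ fzSzS   [S -> z]
fzSzS ⇒ fzzzS   [S -> z]
fzzzS ⇒ fzzzz   [S -> z]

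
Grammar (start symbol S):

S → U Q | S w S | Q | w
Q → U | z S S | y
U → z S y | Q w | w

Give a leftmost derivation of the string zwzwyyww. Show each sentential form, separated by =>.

S => Q => zSS => zwS => zwSwS => zwUQwS => zwzSyQwS => zwzwyQwS => zwzwyywS => zwzwyyww

S => Q   [S → Q]
Q => zSS   [Q → z S S]
zSS => zwS   [S → w]
zwS => zwSwS   [S → S w S]
zwSwS => zwUQwS   [S → U Q]
zwUQwS => zwzSyQwS   [U → z S y]
zwzSyQwS => zwzwyQwS   [S → w]
zwzwyQwS => zwzwyywS   [Q → y]
zwzwyywS => zwzwyyww   [S → w]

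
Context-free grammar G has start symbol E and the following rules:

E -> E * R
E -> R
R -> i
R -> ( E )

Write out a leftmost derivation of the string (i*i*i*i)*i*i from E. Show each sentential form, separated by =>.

E => E*R => E*R*R => R*R*R => (E)*R*R => (E*R)*R*R => (E*R*R)*R*R => (E*R*R*R)*R*R => (R*R*R*R)*R*R => (i*R*R*R)*R*R => (i*i*R*R)*R*R => (i*i*i*R)*R*R => (i*i*i*i)*R*R => (i*i*i*i)*i*R => (i*i*i*i)*i*i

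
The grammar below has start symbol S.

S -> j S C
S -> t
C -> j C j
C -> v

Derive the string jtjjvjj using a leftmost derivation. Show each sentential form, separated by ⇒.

S⇒jSC⇒jtC⇒jtjCj⇒jtjjCjj⇒jtjjvjj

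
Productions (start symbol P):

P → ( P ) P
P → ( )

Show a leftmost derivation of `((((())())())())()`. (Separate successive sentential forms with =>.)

P=>(P)P=>((P)P)P=>(((P)P)P)P=>((((P)P)P)P)P=>((((())P)P)P)P=>((((())())P)P)P=>((((())())())P)P=>((((())())())())P=>((((())())())())()

P => (P)P   [P → ( P ) P]
(P)P => ((P)P)P   [P → ( P ) P]
((P)P)P => (((P)P)P)P   [P → ( P ) P]
(((P)P)P)P => ((((P)P)P)P)P   [P → ( P ) P]
((((P)P)P)P)P => ((((())P)P)P)P   [P → ( )]
((((())P)P)P)P => ((((())())P)P)P   [P → ( )]
((((())())P)P)P => ((((())())())P)P   [P → ( )]
((((())())())P)P => ((((())())())())P   [P → ( )]
((((())())())())P => ((((())())())())()   [P → ( )]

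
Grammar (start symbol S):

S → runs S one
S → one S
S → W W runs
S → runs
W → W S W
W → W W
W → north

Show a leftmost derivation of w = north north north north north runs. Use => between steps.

S => W W runs   [S → W W runs]
W W runs => W W W runs   [W → W W]
W W W runs => north W W runs   [W → north]
north W W runs => north W W W runs   [W → W W]
north W W W runs => north W W W W runs   [W → W W]
north W W W W runs => north north W W W runs   [W → north]
north north W W W runs => north north north W W runs   [W → north]
north north north W W runs => north north north north W runs   [W → north]
north north north north W runs => north north north north north runs   [W → north]

S => W W runs => W W W runs => north W W runs => north W W W runs => north W W W W runs => north north W W W runs => north north north W W runs => north north north north W runs => north north north north north runs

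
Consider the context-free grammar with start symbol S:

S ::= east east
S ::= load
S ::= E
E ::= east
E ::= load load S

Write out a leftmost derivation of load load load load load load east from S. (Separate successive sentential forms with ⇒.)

S ⇒ E ⇒ load load S ⇒ load load E ⇒ load load load load S ⇒ load load load load E ⇒ load load load load load load S ⇒ load load load load load load E ⇒ load load load load load load east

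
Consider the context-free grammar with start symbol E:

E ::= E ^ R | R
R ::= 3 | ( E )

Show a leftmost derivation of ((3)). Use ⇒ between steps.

E ⇒ R   [E ::= R]
R ⇒ (E)   [R ::= ( E )]
(E) ⇒ (R)   [E ::= R]
(R) ⇒ ((E))   [R ::= ( E )]
((E)) ⇒ ((R))   [E ::= R]
((R)) ⇒ ((3))   [R ::= 3]

E ⇒ R ⇒ (E) ⇒ (R) ⇒ ((E)) ⇒ ((R)) ⇒ ((3))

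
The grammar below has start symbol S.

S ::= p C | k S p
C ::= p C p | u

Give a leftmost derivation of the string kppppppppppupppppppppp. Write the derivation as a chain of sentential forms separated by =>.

S => kSp   [S ::= k S p]
kSp => kpCp   [S ::= p C]
kpCp => kppCpp   [C ::= p C p]
kppCpp => kpppCppp   [C ::= p C p]
kpppCppp => kppppCpppp   [C ::= p C p]
kppppCpppp => kpppppCppppp   [C ::= p C p]
kpppppCppppp => kppppppCpppppp   [C ::= p C p]
kppppppCpppppp => kpppppppCppppppp   [C ::= p C p]
kpppppppCppppppp => kppppppppCpppppppp   [C ::= p C p]
kppppppppCpppppppp => kpppppppppCppppppppp   [C ::= p C p]
kpppppppppCppppppppp => kppppppppppCpppppppppp   [C ::= p C p]
kppppppppppCpppppppppp => kppppppppppupppppppppp   [C ::= u]

S => kSp => kpCp => kppCpp => kpppCppp => kppppCpppp => kpppppCppppp => kppppppCpppppp => kpppppppCppppppp => kppppppppCpppppppp => kpppppppppCppppppppp => kppppppppppCpppppppppp => kppppppppppupppppppppp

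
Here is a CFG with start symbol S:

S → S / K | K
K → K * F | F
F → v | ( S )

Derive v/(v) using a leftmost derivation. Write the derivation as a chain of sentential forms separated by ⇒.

S ⇒ S/K ⇒ K/K ⇒ F/K ⇒ v/K ⇒ v/F ⇒ v/(S) ⇒ v/(K) ⇒ v/(F) ⇒ v/(v)

S ⇒ S/K   [S → S / K]
S/K ⇒ K/K   [S → K]
K/K ⇒ F/K   [K → F]
F/K ⇒ v/K   [F → v]
v/K ⇒ v/F   [K → F]
v/F ⇒ v/(S)   [F → ( S )]
v/(S) ⇒ v/(K)   [S → K]
v/(K) ⇒ v/(F)   [K → F]
v/(F) ⇒ v/(v)   [F → v]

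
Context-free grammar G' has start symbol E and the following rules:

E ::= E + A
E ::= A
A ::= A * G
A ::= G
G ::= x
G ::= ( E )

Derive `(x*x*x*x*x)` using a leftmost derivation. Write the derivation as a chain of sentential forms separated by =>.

E => A   [E ::= A]
A => G   [A ::= G]
G => (E)   [G ::= ( E )]
(E) => (A)   [E ::= A]
(A) => (A*G)   [A ::= A * G]
(A*G) => (A*G*G)   [A ::= A * G]
(A*G*G) => (A*G*G*G)   [A ::= A * G]
(A*G*G*G) => (A*G*G*G*G)   [A ::= A * G]
(A*G*G*G*G) => (G*G*G*G*G)   [A ::= G]
(G*G*G*G*G) => (x*G*G*G*G)   [G ::= x]
(x*G*G*G*G) => (x*x*G*G*G)   [G ::= x]
(x*x*G*G*G) => (x*x*x*G*G)   [G ::= x]
(x*x*x*G*G) => (x*x*x*x*G)   [G ::= x]
(x*x*x*x*G) => (x*x*x*x*x)   [G ::= x]

E => A => G => (E) => (A) => (A*G) => (A*G*G) => (A*G*G*G) => (A*G*G*G*G) => (G*G*G*G*G) => (x*G*G*G*G) => (x*x*G*G*G) => (x*x*x*G*G) => (x*x*x*x*G) => (x*x*x*x*x)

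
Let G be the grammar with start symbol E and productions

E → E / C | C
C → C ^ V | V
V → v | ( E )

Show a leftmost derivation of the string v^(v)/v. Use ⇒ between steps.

E ⇒ E/C   [E → E / C]
E/C ⇒ C/C   [E → C]
C/C ⇒ C^V/C   [C → C ^ V]
C^V/C ⇒ V^V/C   [C → V]
V^V/C ⇒ v^V/C   [V → v]
v^V/C ⇒ v^(E)/C   [V → ( E )]
v^(E)/C ⇒ v^(C)/C   [E → C]
v^(C)/C ⇒ v^(V)/C   [C → V]
v^(V)/C ⇒ v^(v)/C   [V → v]
v^(v)/C ⇒ v^(v)/V   [C → V]
v^(v)/V ⇒ v^(v)/v   [V → v]

E⇒E/C⇒C/C⇒C^V/C⇒V^V/C⇒v^V/C⇒v^(E)/C⇒v^(C)/C⇒v^(V)/C⇒v^(v)/C⇒v^(v)/V⇒v^(v)/v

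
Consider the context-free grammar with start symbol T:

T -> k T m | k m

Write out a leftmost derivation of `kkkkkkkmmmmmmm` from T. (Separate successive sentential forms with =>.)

T => kTm   [T -> k T m]
kTm => kkTmm   [T -> k T m]
kkTmm => kkkTmmm   [T -> k T m]
kkkTmmm => kkkkTmmmm   [T -> k T m]
kkkkTmmmm => kkkkkTmmmmm   [T -> k T m]
kkkkkTmmmmm => kkkkkkTmmmmmm   [T -> k T m]
kkkkkkTmmmmmm => kkkkkkkmmmmmmm   [T -> k m]

T => kTm => kkTmm => kkkTmmm => kkkkTmmmm => kkkkkTmmmmm => kkkkkkTmmmmmm => kkkkkkkmmmmmmm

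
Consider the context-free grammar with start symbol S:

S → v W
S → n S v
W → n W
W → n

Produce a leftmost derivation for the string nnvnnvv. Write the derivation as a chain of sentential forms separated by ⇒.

S⇒nSv⇒nnSvv⇒nnvWvv⇒nnvnWvv⇒nnvnnvv

S ⇒ nSv   [S → n S v]
nSv ⇒ nnSvv   [S → n S v]
nnSvv ⇒ nnvWvv   [S → v W]
nnvWvv ⇒ nnvnWvv   [W → n W]
nnvnWvv ⇒ nnvnnvv   [W → n]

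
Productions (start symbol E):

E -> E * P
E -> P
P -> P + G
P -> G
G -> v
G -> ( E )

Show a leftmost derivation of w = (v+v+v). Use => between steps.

E => P => G => (E) => (P) => (P+G) => (P+G+G) => (G+G+G) => (v+G+G) => (v+v+G) => (v+v+v)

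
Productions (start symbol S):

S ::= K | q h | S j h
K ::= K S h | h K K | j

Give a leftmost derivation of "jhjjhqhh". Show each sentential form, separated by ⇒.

S ⇒ K ⇒ KSh ⇒ KShSh ⇒ jShSh ⇒ jKhSh ⇒ jhKKhSh ⇒ jhjKhSh ⇒ jhjjhSh ⇒ jhjjhqhh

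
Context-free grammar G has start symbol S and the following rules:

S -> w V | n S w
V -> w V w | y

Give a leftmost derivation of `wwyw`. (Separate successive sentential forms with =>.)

S => wV => wwVw => wwyw

S => wV   [S -> w V]
wV => wwVw   [V -> w V w]
wwVw => wwyw   [V -> y]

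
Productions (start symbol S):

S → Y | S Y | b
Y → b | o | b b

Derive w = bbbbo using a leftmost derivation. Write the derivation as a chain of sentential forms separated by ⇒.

S ⇒ SY   [S → S Y]
SY ⇒ SYY   [S → S Y]
SYY ⇒ SYYY   [S → S Y]
SYYY ⇒ YYYY   [S → Y]
YYYY ⇒ bYYY   [Y → b]
bYYY ⇒ bbbYY   [Y → b b]
bbbYY ⇒ bbbbY   [Y → b]
bbbbY ⇒ bbbbo   [Y → o]

S⇒SY⇒SYY⇒SYYY⇒YYYY⇒bYYY⇒bbbYY⇒bbbbY⇒bbbbo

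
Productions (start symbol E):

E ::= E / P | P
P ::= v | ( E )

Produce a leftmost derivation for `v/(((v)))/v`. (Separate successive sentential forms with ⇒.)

E ⇒ E/P   [E ::= E / P]
E/P ⇒ E/P/P   [E ::= E / P]
E/P/P ⇒ P/P/P   [E ::= P]
P/P/P ⇒ v/P/P   [P ::= v]
v/P/P ⇒ v/(E)/P   [P ::= ( E )]
v/(E)/P ⇒ v/(P)/P   [E ::= P]
v/(P)/P ⇒ v/((E))/P   [P ::= ( E )]
v/((E))/P ⇒ v/((P))/P   [E ::= P]
v/((P))/P ⇒ v/(((E)))/P   [P ::= ( E )]
v/(((E)))/P ⇒ v/(((P)))/P   [E ::= P]
v/(((P)))/P ⇒ v/(((v)))/P   [P ::= v]
v/(((v)))/P ⇒ v/(((v)))/v   [P ::= v]

E ⇒ E/P ⇒ E/P/P ⇒ P/P/P ⇒ v/P/P ⇒ v/(E)/P ⇒ v/(P)/P ⇒ v/((E))/P ⇒ v/((P))/P ⇒ v/(((E)))/P ⇒ v/(((P)))/P ⇒ v/(((v)))/P ⇒ v/(((v)))/v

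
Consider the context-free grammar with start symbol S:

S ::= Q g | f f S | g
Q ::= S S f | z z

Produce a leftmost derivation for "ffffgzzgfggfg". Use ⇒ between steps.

S⇒ffS⇒ffffS⇒ffffQg⇒ffffSSfg⇒ffffQgSfg⇒ffffSSfgSfg⇒ffffgSfgSfg⇒ffffgQgfgSfg⇒ffffgzzgfgSfg⇒ffffgzzgfggfg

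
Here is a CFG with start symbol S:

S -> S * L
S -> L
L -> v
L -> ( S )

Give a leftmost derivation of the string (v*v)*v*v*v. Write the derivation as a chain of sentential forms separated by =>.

S => S*L => S*L*L => S*L*L*L => L*L*L*L => (S)*L*L*L => (S*L)*L*L*L => (L*L)*L*L*L => (v*L)*L*L*L => (v*v)*L*L*L => (v*v)*v*L*L => (v*v)*v*v*L => (v*v)*v*v*v

S => S*L   [S -> S * L]
S*L => S*L*L   [S -> S * L]
S*L*L => S*L*L*L   [S -> S * L]
S*L*L*L => L*L*L*L   [S -> L]
L*L*L*L => (S)*L*L*L   [L -> ( S )]
(S)*L*L*L => (S*L)*L*L*L   [S -> S * L]
(S*L)*L*L*L => (L*L)*L*L*L   [S -> L]
(L*L)*L*L*L => (v*L)*L*L*L   [L -> v]
(v*L)*L*L*L => (v*v)*L*L*L   [L -> v]
(v*v)*L*L*L => (v*v)*v*L*L   [L -> v]
(v*v)*v*L*L => (v*v)*v*v*L   [L -> v]
(v*v)*v*v*L => (v*v)*v*v*v   [L -> v]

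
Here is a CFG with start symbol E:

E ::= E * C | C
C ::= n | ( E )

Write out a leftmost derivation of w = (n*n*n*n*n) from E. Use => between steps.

E => C   [E ::= C]
C => (E)   [C ::= ( E )]
(E) => (E*C)   [E ::= E * C]
(E*C) => (E*C*C)   [E ::= E * C]
(E*C*C) => (E*C*C*C)   [E ::= E * C]
(E*C*C*C) => (E*C*C*C*C)   [E ::= E * C]
(E*C*C*C*C) => (C*C*C*C*C)   [E ::= C]
(C*C*C*C*C) => (n*C*C*C*C)   [C ::= n]
(n*C*C*C*C) => (n*n*C*C*C)   [C ::= n]
(n*n*C*C*C) => (n*n*n*C*C)   [C ::= n]
(n*n*n*C*C) => (n*n*n*n*C)   [C ::= n]
(n*n*n*n*C) => (n*n*n*n*n)   [C ::= n]

E=>C=>(E)=>(E*C)=>(E*C*C)=>(E*C*C*C)=>(E*C*C*C*C)=>(C*C*C*C*C)=>(n*C*C*C*C)=>(n*n*C*C*C)=>(n*n*n*C*C)=>(n*n*n*n*C)=>(n*n*n*n*n)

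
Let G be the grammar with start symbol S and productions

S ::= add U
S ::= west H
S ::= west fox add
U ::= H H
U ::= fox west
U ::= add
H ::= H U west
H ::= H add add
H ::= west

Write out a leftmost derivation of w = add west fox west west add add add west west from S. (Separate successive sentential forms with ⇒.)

S ⇒ add U   [S ::= add U]
add U ⇒ add H H   [U ::= H H]
add H H ⇒ add H U west H   [H ::= H U west]
add H U west H ⇒ add H add add U west H   [H ::= H add add]
add H add add U west H ⇒ add H U west add add U west H   [H ::= H U west]
add H U west add add U west H ⇒ add west U west add add U west H   [H ::= west]
add west U west add add U west H ⇒ add west fox west west add add U west H   [U ::= fox west]
add west fox west west add add U west H ⇒ add west fox west west add add add west H   [U ::= add]
add west fox west west add add add west H ⇒ add west fox west west add add add west west   [H ::= west]

S ⇒ add U ⇒ add H H ⇒ add H U west H ⇒ add H add add U west H ⇒ add H U west add add U west H ⇒ add west U west add add U west H ⇒ add west fox west west add add U west H ⇒ add west fox west west add add add west H ⇒ add west fox west west add add add west west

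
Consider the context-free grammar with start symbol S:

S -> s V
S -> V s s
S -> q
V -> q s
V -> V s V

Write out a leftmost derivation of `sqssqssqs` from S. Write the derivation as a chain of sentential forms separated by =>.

S => sV   [S -> s V]
sV => sVsV   [V -> V s V]
sVsV => sVsVsV   [V -> V s V]
sVsVsV => sqssVsV   [V -> q s]
sqssVsV => sqssqssV   [V -> q s]
sqssqssV => sqssqssqs   [V -> q s]

S => sV => sVsV => sVsVsV => sqssVsV => sqssqssV => sqssqssqs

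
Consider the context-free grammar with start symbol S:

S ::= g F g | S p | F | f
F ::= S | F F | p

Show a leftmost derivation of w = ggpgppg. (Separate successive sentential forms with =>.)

S => gFg   [S ::= g F g]
gFg => gFFg   [F ::= F F]
gFFg => gFFFg   [F ::= F F]
gFFFg => gSFFg   [F ::= S]
gSFFg => ggFgFFg   [S ::= g F g]
ggFgFFg => ggpgFFg   [F ::= p]
ggpgFFg => ggpgpFg   [F ::= p]
ggpgpFg => ggpgppg   [F ::= p]

S=>gFg=>gFFg=>gFFFg=>gSFFg=>ggFgFFg=>ggpgFFg=>ggpgpFg=>ggpgppg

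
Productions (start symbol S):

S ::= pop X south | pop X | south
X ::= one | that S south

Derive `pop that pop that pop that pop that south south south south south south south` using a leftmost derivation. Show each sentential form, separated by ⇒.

S ⇒ pop X ⇒ pop that S south ⇒ pop that pop X south south ⇒ pop that pop that S south south south ⇒ pop that pop that pop X south south south south ⇒ pop that pop that pop that S south south south south south ⇒ pop that pop that pop that pop X south south south south south ⇒ pop that pop that pop that pop that S south south south south south south ⇒ pop that pop that pop that pop that south south south south south south south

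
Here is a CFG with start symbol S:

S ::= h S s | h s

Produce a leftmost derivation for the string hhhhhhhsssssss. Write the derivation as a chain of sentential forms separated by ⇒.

S⇒hSs⇒hhSss⇒hhhSsss⇒hhhhSssss⇒hhhhhSsssss⇒hhhhhhSssssss⇒hhhhhhhsssssss

S ⇒ hSs   [S ::= h S s]
hSs ⇒ hhSss   [S ::= h S s]
hhSss ⇒ hhhSsss   [S ::= h S s]
hhhSsss ⇒ hhhhSssss   [S ::= h S s]
hhhhSssss ⇒ hhhhhSsssss   [S ::= h S s]
hhhhhSsssss ⇒ hhhhhhSssssss   [S ::= h S s]
hhhhhhSssssss ⇒ hhhhhhhsssssss   [S ::= h s]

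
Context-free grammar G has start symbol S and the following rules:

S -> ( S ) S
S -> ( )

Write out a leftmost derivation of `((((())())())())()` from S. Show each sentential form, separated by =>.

S => (S)S => ((S)S)S => (((S)S)S)S => ((((S)S)S)S)S => ((((())S)S)S)S => ((((())())S)S)S => ((((())())())S)S => ((((())())())())S => ((((())())())())()

S => (S)S   [S -> ( S ) S]
(S)S => ((S)S)S   [S -> ( S ) S]
((S)S)S => (((S)S)S)S   [S -> ( S ) S]
(((S)S)S)S => ((((S)S)S)S)S   [S -> ( S ) S]
((((S)S)S)S)S => ((((())S)S)S)S   [S -> ( )]
((((())S)S)S)S => ((((())())S)S)S   [S -> ( )]
((((())())S)S)S => ((((())())())S)S   [S -> ( )]
((((())())())S)S => ((((())())())())S   [S -> ( )]
((((())())())())S => ((((())())())())()   [S -> ( )]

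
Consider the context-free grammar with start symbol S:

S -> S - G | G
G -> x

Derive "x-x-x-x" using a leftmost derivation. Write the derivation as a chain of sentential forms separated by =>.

S => S-G => S-G-G => S-G-G-G => G-G-G-G => x-G-G-G => x-x-G-G => x-x-x-G => x-x-x-x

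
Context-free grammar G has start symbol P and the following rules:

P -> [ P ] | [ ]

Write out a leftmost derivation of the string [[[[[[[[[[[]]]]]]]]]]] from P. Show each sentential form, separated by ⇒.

P⇒[P]⇒[[P]]⇒[[[P]]]⇒[[[[P]]]]⇒[[[[[P]]]]]⇒[[[[[[P]]]]]]⇒[[[[[[[P]]]]]]]⇒[[[[[[[[P]]]]]]]]⇒[[[[[[[[[P]]]]]]]]]⇒[[[[[[[[[[P]]]]]]]]]]⇒[[[[[[[[[[[]]]]]]]]]]]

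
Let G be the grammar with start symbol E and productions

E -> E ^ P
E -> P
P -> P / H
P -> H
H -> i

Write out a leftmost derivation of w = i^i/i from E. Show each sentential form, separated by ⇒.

E ⇒ E^P ⇒ P^P ⇒ H^P ⇒ i^P ⇒ i^P/H ⇒ i^H/H ⇒ i^i/H ⇒ i^i/i

E ⇒ E^P   [E -> E ^ P]
E^P ⇒ P^P   [E -> P]
P^P ⇒ H^P   [P -> H]
H^P ⇒ i^P   [H -> i]
i^P ⇒ i^P/H   [P -> P / H]
i^P/H ⇒ i^H/H   [P -> H]
i^H/H ⇒ i^i/H   [H -> i]
i^i/H ⇒ i^i/i   [H -> i]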